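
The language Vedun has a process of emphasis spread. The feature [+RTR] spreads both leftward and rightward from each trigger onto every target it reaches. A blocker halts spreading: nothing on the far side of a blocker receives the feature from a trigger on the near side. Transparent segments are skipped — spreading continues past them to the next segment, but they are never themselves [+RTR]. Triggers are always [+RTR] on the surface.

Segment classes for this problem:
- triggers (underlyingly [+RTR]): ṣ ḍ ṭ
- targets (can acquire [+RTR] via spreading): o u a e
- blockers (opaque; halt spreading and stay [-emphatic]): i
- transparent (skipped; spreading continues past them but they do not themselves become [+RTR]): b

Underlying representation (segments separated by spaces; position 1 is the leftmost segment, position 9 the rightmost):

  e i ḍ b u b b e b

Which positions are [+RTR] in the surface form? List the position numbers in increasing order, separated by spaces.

From /ḍ/ at 3 rightward: 4 /b/ transparent; 5 /u/ → [+RTR]; 6 /b/ transparent; 7 /b/ transparent; 8 /e/ → [+RTR]; 9 /b/ transparent; word edge.
From /ḍ/ at 3 leftward: 2 /i/ blocks.
Target with no active source: position 1 stays [-emphatic].

3 5 8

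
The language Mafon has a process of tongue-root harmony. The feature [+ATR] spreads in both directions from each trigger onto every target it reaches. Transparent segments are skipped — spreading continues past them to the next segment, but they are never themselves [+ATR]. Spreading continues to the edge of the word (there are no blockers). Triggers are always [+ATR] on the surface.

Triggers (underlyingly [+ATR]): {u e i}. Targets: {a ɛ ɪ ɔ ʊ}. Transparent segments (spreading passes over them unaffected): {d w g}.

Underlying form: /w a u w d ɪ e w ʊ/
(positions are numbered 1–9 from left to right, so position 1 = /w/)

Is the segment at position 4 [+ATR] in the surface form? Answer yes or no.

From /u/ at 3 rightward: 4 /w/ transparent; 5 /d/ transparent; 6 /ɪ/ → [+ATR]; 7 /e/ is itself a trigger — this domain ends here.
From /u/ at 3 leftward: 2 /a/ → [+ATR]; 1 /w/ transparent; word edge.
From /e/ at 7 rightward: 8 /w/ transparent; 9 /ʊ/ → [+ATR]; word edge.
From /e/ at 7 leftward: 6 /ɪ/ → [+ATR]; 5 /d/ transparent; 4 /w/ transparent; 3 /u/ is itself a trigger — this domain ends here.
[+ATR] positions on the surface: 2 3 6 7 9.

no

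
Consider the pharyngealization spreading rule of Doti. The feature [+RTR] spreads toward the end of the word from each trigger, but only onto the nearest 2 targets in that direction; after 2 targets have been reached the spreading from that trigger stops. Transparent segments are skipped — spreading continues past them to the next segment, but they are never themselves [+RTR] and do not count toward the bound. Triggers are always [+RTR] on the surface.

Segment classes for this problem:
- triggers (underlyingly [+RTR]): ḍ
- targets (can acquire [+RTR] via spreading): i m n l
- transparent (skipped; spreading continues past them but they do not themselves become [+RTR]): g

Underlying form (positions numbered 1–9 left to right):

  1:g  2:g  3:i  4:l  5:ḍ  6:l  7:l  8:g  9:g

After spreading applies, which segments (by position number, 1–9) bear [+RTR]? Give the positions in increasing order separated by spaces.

From /ḍ/ at 5 rightward: 6 /l/ → [+RTR]; 7 /l/ → [+RTR]; bound reached.
Targets with no active source: positions 3 4 stay [-emphatic].

5 6 7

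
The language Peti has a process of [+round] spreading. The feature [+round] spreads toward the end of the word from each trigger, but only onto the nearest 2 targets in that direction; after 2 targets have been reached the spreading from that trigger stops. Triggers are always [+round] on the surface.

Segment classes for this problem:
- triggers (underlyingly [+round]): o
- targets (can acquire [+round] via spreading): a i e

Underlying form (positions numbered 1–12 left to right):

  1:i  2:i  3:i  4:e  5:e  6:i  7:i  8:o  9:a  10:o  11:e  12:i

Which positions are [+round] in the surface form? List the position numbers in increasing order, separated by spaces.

From /o/ at 8 rightward: 9 /a/ → [+round]; 10 /o/ is itself a trigger — this domain ends here.
From /o/ at 10 rightward: 11 /e/ → [+round]; 12 /i/ → [+round]; bound reached.
Targets with no active source: positions 1 2 3 4 5 6 7 stay [-round].

8 9 10 11 12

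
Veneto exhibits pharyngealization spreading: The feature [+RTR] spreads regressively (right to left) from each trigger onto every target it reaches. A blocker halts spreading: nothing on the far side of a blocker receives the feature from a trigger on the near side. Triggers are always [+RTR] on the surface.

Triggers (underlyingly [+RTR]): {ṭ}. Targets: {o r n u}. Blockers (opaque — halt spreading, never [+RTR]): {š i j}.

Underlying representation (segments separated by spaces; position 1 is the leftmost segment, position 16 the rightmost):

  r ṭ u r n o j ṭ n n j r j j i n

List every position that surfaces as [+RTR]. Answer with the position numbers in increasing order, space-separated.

From /ṭ/ at 2 leftward: 1 /r/ → [+RTR]; word edge.
From /ṭ/ at 8 leftward: 7 /j/ blocks.
Targets with no active source: positions 3 4 5 6 9 10 12 16 stay [-emphatic].

1 2 8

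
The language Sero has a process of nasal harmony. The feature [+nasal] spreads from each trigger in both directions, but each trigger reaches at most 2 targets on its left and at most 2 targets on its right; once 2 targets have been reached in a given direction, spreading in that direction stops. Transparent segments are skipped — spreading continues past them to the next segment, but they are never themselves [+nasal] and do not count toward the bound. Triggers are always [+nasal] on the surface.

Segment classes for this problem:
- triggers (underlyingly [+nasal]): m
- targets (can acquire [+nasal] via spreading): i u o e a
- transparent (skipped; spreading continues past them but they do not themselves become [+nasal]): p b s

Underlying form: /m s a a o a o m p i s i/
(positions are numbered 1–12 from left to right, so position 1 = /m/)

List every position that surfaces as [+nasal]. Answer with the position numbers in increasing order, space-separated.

1 3 4 6 7 8 10 12

From /m/ at 1 rightward: 2 /s/ transparent; 3 /a/ → [+nasal]; 4 /a/ → [+nasal]; bound reached.
From /m/ at 1 leftward: word edge.
From /m/ at 8 rightward: 9 /p/ transparent; 10 /i/ → [+nasal]; 11 /s/ transparent; 12 /i/ → [+nasal]; bound reached.
From /m/ at 8 leftward: 7 /o/ → [+nasal]; 6 /a/ → [+nasal]; bound reached.
Target with no active source: position 5 stays [-nasal].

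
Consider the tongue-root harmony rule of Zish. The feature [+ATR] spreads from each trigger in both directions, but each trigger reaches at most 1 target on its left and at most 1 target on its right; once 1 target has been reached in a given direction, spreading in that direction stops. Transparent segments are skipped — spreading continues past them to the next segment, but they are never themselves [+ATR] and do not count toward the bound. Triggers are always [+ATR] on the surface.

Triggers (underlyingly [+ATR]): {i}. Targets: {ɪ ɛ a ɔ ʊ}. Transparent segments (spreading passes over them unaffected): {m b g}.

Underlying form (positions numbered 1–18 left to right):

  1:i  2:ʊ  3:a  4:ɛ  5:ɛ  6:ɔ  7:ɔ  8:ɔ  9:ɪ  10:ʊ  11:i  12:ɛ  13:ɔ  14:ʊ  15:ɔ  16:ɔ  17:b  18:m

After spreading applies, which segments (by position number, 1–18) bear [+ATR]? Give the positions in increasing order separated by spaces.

1 2 10 11 12

From /i/ at 1 rightward: 2 /ʊ/ → [+ATR]; bound reached.
From /i/ at 1 leftward: word edge.
From /i/ at 11 rightward: 12 /ɛ/ → [+ATR]; bound reached.
From /i/ at 11 leftward: 10 /ʊ/ → [+ATR]; bound reached.
Targets with no active source: positions 3 4 5 6 7 8 9 13 14 15 16 stay [-ATR].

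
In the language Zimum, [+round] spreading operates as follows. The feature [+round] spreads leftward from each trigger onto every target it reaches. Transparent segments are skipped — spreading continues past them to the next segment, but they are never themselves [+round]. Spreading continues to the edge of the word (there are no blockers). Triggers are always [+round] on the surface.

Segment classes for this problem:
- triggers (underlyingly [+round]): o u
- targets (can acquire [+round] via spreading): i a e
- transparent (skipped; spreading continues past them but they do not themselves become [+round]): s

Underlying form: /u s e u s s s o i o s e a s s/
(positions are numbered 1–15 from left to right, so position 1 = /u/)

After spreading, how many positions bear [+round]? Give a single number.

6

From /u/ at 1 leftward: word edge.
From /u/ at 4 leftward: 3 /e/ → [+round]; 2 /s/ transparent; 1 /u/ is itself a trigger — this domain ends here.
From /o/ at 8 leftward: 7 /s/ transparent; 6 /s/ transparent; 5 /s/ transparent; 4 /u/ is itself a trigger — this domain ends here.
From /o/ at 10 leftward: 9 /i/ → [+round]; 8 /o/ is itself a trigger — this domain ends here.
Targets with no active source: positions 12 13 stay [-round].
[+round] positions on the surface: 1 3 4 8 9 10.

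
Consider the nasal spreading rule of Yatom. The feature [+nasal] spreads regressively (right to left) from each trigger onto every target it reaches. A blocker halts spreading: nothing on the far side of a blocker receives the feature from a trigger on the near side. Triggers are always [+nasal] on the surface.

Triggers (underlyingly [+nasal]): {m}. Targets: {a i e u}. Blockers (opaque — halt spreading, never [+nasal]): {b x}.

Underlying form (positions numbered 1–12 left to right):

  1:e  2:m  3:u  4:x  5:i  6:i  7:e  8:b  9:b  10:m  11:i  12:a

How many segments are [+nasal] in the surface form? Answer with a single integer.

From /m/ at 2 leftward: 1 /e/ → [+nasal]; word edge.
From /m/ at 10 leftward: 9 /b/ blocks.
Targets with no active source: positions 3 5 6 7 11 12 stay [-nasal].
[+nasal] positions on the surface: 1 2 10.

3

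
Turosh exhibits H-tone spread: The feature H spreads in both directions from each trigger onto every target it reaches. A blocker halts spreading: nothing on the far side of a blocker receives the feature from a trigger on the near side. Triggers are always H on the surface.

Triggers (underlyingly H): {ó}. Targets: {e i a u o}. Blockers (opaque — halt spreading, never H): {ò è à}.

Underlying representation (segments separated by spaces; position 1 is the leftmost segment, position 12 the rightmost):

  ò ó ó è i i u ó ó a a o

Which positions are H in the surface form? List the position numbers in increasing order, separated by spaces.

2 3 5 6 7 8 9 10 11 12

From /ó/ at 2 rightward: 3 /ó/ is itself a trigger — this domain ends here.
From /ó/ at 2 leftward: 1 /ò/ blocks.
From /ó/ at 3 rightward: 4 /è/ blocks.
From /ó/ at 3 leftward: 2 /ó/ is itself a trigger — this domain ends here.
From /ó/ at 8 rightward: 9 /ó/ is itself a trigger — this domain ends here.
From /ó/ at 8 leftward: 7 /u/ → H; 6 /i/ → H; 5 /i/ → H; 4 /è/ blocks.
From /ó/ at 9 rightward: 10 /a/ → H; 11 /a/ → H; 12 /o/ → H; word edge.
From /ó/ at 9 leftward: 8 /ó/ is itself a trigger — this domain ends here.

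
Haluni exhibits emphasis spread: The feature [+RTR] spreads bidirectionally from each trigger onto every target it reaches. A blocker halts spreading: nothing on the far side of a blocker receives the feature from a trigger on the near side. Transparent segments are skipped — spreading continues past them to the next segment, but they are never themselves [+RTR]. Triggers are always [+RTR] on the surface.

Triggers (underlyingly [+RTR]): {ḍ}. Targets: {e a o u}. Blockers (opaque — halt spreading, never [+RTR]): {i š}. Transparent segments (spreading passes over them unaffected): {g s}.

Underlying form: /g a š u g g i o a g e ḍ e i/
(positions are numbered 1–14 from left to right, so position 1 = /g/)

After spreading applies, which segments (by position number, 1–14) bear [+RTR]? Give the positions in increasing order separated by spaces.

8 9 11 12 13

From /ḍ/ at 12 rightward: 13 /e/ → [+RTR]; 14 /i/ blocks.
From /ḍ/ at 12 leftward: 11 /e/ → [+RTR]; 10 /g/ transparent; 9 /a/ → [+RTR]; 8 /o/ → [+RTR]; 7 /i/ blocks.
Targets with no active source: positions 2 4 stay [-emphatic].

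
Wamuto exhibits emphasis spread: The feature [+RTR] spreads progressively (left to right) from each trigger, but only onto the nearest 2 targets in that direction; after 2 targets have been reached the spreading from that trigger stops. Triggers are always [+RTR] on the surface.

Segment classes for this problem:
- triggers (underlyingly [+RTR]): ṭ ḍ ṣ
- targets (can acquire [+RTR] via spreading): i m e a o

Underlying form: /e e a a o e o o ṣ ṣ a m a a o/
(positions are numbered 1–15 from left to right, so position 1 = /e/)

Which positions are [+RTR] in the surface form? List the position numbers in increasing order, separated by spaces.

9 10 11 12

From /ṣ/ at 9 rightward: 10 /ṣ/ is itself a trigger — this domain ends here.
From /ṣ/ at 10 rightward: 11 /a/ → [+RTR]; 12 /m/ → [+RTR]; bound reached.
Targets with no active source: positions 1 2 3 4 5 6 7 8 13 14 15 stay [-emphatic].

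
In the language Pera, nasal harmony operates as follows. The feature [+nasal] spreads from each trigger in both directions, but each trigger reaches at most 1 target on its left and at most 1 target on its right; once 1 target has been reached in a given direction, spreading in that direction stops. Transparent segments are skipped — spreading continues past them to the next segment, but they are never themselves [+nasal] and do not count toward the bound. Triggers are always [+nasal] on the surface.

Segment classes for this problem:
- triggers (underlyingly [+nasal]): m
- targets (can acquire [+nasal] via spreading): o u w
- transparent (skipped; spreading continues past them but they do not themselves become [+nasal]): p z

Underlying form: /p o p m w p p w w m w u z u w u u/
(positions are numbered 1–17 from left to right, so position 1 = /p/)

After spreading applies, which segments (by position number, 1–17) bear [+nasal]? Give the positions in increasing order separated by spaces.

From /m/ at 4 rightward: 5 /w/ → [+nasal]; bound reached.
From /m/ at 4 leftward: 3 /p/ transparent; 2 /o/ → [+nasal]; bound reached.
From /m/ at 10 rightward: 11 /w/ → [+nasal]; bound reached.
From /m/ at 10 leftward: 9 /w/ → [+nasal]; bound reached.
Targets with no active source: positions 8 12 14 15 16 17 stay [-nasal].

2 4 5 9 10 11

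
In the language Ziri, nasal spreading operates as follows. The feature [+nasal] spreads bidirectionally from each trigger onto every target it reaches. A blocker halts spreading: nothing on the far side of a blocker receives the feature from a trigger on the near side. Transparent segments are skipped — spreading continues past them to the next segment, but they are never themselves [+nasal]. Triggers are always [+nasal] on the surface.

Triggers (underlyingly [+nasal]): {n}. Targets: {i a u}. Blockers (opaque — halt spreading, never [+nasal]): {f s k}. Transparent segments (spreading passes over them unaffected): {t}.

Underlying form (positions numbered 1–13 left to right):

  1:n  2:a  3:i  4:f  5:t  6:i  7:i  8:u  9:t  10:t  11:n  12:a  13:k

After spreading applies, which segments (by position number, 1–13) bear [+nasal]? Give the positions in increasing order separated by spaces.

From /n/ at 1 rightward: 2 /a/ → [+nasal]; 3 /i/ → [+nasal]; 4 /f/ blocks.
From /n/ at 1 leftward: word edge.
From /n/ at 11 rightward: 12 /a/ → [+nasal]; 13 /k/ blocks.
From /n/ at 11 leftward: 10 /t/ transparent; 9 /t/ transparent; 8 /u/ → [+nasal]; 7 /i/ → [+nasal]; 6 /i/ → [+nasal]; 5 /t/ transparent; 4 /f/ blocks.

1 2 3 6 7 8 11 12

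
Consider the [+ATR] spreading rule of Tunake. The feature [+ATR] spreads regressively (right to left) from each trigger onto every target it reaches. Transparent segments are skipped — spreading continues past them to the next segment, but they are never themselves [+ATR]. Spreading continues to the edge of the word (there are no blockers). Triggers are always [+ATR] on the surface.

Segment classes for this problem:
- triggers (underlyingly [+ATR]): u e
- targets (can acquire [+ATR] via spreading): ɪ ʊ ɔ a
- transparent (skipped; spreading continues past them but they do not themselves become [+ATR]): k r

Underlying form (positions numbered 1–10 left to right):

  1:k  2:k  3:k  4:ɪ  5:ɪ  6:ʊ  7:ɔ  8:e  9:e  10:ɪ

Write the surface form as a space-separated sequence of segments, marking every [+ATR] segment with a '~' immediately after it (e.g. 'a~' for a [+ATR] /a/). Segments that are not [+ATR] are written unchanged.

From /e/ at 8 leftward: 7 /ɔ/ → [+ATR]; 6 /ʊ/ → [+ATR]; 5 /ɪ/ → [+ATR]; 4 /ɪ/ → [+ATR]; 3 /k/ transparent; 2 /k/ transparent; 1 /k/ transparent; word edge.
From /e/ at 9 leftward: 8 /e/ is itself a trigger — this domain ends here.
Target with no active source: position 10 stays [-ATR].
[+ATR] positions on the surface: 4 5 6 7 8 9.

k k k ɪ~ ɪ~ ʊ~ ɔ~ e~ e~ ɪ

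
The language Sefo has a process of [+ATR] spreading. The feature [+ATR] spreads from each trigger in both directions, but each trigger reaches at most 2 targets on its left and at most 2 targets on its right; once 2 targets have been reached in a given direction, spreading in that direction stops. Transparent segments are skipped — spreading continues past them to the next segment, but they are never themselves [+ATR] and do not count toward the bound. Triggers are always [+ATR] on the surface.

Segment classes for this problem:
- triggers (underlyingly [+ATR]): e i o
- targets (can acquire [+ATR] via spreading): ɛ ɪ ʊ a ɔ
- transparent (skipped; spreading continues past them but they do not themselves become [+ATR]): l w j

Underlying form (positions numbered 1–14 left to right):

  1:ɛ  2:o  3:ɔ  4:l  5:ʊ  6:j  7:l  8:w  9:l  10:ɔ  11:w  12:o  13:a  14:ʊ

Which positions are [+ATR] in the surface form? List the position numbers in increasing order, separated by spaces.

From /o/ at 2 rightward: 3 /ɔ/ → [+ATR]; 4 /l/ transparent; 5 /ʊ/ → [+ATR]; bound reached.
From /o/ at 2 leftward: 1 /ɛ/ → [+ATR]; word edge.
From /o/ at 12 rightward: 13 /a/ → [+ATR]; 14 /ʊ/ → [+ATR]; bound reached.
From /o/ at 12 leftward: 11 /w/ transparent; 10 /ɔ/ → [+ATR]; 9 /l/ transparent; 8 /w/ transparent; 7 /l/ transparent; 6 /j/ transparent; 5 /ʊ/ → [+ATR]; bound reached.

1 2 3 5 10 12 13 14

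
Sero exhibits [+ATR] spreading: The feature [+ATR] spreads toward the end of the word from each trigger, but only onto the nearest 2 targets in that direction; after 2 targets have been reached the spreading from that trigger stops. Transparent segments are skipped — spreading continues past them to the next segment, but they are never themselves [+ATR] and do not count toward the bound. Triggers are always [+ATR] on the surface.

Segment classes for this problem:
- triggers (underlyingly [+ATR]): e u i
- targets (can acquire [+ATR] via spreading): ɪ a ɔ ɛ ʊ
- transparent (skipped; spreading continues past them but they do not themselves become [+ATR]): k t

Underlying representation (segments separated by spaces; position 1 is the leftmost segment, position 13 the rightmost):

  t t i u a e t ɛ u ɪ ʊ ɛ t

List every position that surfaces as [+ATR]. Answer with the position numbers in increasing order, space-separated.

3 4 5 6 8 9 10 11

From /i/ at 3 rightward: 4 /u/ is itself a trigger — this domain ends here.
From /u/ at 4 rightward: 5 /a/ → [+ATR]; 6 /e/ is itself a trigger — this domain ends here.
From /e/ at 6 rightward: 7 /t/ transparent; 8 /ɛ/ → [+ATR]; 9 /u/ is itself a trigger — this domain ends here.
From /u/ at 9 rightward: 10 /ɪ/ → [+ATR]; 11 /ʊ/ → [+ATR]; bound reached.
Target with no active source: position 12 stays [-ATR].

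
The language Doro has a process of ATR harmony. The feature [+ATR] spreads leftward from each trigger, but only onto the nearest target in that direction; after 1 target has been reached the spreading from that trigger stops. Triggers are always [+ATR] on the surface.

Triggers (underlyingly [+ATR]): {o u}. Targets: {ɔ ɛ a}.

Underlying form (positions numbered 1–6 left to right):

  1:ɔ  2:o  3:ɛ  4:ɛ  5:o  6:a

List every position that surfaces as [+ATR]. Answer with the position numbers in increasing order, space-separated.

1 2 4 5

From /o/ at 2 leftward: 1 /ɔ/ → [+ATR]; bound reached.
From /o/ at 5 leftward: 4 /ɛ/ → [+ATR]; bound reached.
Targets with no active source: positions 3 6 stay [-ATR].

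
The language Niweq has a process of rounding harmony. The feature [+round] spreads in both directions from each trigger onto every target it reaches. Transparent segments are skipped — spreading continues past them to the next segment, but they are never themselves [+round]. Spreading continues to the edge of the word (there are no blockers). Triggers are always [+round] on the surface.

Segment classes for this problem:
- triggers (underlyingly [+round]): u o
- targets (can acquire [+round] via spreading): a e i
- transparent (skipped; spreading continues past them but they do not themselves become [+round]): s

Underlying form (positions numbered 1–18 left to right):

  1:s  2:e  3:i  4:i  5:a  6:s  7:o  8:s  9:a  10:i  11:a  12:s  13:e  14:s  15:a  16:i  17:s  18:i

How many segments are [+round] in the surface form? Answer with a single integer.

12

From /o/ at 7 rightward: 8 /s/ transparent; 9 /a/ → [+round]; 10 /i/ → [+round]; 11 /a/ → [+round]; 12 /s/ transparent; 13 /e/ → [+round]; 14 /s/ transparent; 15 /a/ → [+round]; 16 /i/ → [+round]; 17 /s/ transparent; 18 /i/ → [+round]; word edge.
From /o/ at 7 leftward: 6 /s/ transparent; 5 /a/ → [+round]; 4 /i/ → [+round]; 3 /i/ → [+round]; 2 /e/ → [+round]; 1 /s/ transparent; word edge.
[+round] positions on the surface: 2 3 4 5 7 9 10 11 13 15 16 18.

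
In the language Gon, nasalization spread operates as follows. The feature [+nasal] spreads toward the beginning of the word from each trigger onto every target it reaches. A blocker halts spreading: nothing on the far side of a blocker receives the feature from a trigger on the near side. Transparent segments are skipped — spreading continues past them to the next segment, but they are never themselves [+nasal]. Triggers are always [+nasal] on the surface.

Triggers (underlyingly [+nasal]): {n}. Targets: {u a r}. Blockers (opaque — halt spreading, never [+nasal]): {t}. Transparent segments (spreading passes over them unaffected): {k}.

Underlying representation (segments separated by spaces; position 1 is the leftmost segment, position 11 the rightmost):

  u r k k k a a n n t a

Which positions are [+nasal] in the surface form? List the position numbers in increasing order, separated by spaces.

1 2 6 7 8 9

From /n/ at 8 leftward: 7 /a/ → [+nasal]; 6 /a/ → [+nasal]; 5 /k/ transparent; 4 /k/ transparent; 3 /k/ transparent; 2 /r/ → [+nasal]; 1 /u/ → [+nasal]; word edge.
From /n/ at 9 leftward: 8 /n/ is itself a trigger — this domain ends here.
Target with no active source: position 11 stays [-nasal].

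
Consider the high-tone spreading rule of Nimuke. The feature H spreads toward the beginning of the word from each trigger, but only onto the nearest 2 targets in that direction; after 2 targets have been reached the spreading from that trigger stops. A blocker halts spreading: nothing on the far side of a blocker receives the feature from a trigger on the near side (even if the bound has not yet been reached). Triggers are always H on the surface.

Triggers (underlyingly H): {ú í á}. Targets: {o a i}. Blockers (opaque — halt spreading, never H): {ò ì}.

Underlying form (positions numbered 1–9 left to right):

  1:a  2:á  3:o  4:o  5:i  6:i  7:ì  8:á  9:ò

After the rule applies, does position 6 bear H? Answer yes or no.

no

From /á/ at 2 leftward: 1 /a/ → H; word edge.
From /á/ at 8 leftward: 7 /ì/ blocks.
Targets with no active source: positions 3 4 5 6 stay [-high tone].
H positions on the surface: 1 2 8.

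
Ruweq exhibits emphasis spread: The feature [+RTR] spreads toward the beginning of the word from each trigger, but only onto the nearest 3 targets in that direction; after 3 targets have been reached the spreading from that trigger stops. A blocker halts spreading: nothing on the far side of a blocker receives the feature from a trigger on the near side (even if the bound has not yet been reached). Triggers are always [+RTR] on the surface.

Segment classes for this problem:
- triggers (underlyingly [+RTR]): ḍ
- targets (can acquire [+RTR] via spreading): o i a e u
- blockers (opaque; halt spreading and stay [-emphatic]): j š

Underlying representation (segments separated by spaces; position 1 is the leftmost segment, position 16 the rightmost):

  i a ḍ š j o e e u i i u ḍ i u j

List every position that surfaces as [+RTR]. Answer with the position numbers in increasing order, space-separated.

From /ḍ/ at 3 leftward: 2 /a/ → [+RTR]; 1 /i/ → [+RTR]; word edge.
From /ḍ/ at 13 leftward: 12 /u/ → [+RTR]; 11 /i/ → [+RTR]; 10 /i/ → [+RTR]; bound reached.
Targets with no active source: positions 6 7 8 9 14 15 stay [-emphatic].

1 2 3 10 11 12 13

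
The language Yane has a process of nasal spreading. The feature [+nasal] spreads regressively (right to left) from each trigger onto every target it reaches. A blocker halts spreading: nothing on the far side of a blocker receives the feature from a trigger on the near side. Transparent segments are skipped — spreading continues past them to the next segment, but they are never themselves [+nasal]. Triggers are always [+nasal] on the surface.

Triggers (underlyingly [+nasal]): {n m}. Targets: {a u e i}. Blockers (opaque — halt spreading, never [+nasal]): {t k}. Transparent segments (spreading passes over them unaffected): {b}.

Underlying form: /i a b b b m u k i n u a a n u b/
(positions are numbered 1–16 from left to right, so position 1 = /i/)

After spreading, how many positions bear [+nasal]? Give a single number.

From /m/ at 6 leftward: 5 /b/ transparent; 4 /b/ transparent; 3 /b/ transparent; 2 /a/ → [+nasal]; 1 /i/ → [+nasal]; word edge.
From /n/ at 10 leftward: 9 /i/ → [+nasal]; 8 /k/ blocks.
From /n/ at 14 leftward: 13 /a/ → [+nasal]; 12 /a/ → [+nasal]; 11 /u/ → [+nasal]; 10 /n/ is itself a trigger — this domain ends here.
Targets with no active source: positions 7 15 stay [-nasal].
[+nasal] positions on the surface: 1 2 6 9 10 11 12 13 14.

9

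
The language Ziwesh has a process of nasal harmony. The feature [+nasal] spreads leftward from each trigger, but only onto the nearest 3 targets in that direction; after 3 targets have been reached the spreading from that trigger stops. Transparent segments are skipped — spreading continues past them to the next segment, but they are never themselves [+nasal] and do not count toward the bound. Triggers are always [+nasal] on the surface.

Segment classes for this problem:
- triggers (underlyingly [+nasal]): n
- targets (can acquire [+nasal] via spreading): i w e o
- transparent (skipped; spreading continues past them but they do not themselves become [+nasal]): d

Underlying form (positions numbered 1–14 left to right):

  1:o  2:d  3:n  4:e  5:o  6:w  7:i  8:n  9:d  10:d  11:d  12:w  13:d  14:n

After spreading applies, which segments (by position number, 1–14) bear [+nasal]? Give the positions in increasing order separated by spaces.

From /n/ at 3 leftward: 2 /d/ transparent; 1 /o/ → [+nasal]; word edge.
From /n/ at 8 leftward: 7 /i/ → [+nasal]; 6 /w/ → [+nasal]; 5 /o/ → [+nasal]; bound reached.
From /n/ at 14 leftward: 13 /d/ transparent; 12 /w/ → [+nasal]; 11 /d/ transparent; 10 /d/ transparent; 9 /d/ transparent; 8 /n/ is itself a trigger — this domain ends here.
Target with no active source: position 4 stays [-nasal].

1 3 5 6 7 8 12 14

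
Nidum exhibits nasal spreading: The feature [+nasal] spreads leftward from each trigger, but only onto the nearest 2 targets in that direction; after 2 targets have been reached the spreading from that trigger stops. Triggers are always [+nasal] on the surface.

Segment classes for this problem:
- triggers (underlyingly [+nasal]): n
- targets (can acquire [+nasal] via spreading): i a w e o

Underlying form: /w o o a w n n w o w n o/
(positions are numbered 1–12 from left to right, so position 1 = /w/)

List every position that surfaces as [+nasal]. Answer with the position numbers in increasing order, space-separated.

4 5 6 7 9 10 11

From /n/ at 6 leftward: 5 /w/ → [+nasal]; 4 /a/ → [+nasal]; bound reached.
From /n/ at 7 leftward: 6 /n/ is itself a trigger — this domain ends here.
From /n/ at 11 leftward: 10 /w/ → [+nasal]; 9 /o/ → [+nasal]; bound reached.
Targets with no active source: positions 1 2 3 8 12 stay [-nasal].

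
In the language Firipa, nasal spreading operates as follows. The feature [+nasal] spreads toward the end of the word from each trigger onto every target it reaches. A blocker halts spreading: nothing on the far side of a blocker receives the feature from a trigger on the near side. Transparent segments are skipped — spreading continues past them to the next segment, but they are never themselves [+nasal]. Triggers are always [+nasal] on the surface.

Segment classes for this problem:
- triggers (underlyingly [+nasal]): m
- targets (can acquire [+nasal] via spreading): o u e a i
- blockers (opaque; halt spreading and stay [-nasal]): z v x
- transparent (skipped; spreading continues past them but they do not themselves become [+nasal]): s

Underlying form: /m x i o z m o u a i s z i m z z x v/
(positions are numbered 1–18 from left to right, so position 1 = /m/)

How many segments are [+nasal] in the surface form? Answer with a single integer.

From /m/ at 1 rightward: 2 /x/ blocks.
From /m/ at 6 rightward: 7 /o/ → [+nasal]; 8 /u/ → [+nasal]; 9 /a/ → [+nasal]; 10 /i/ → [+nasal]; 11 /s/ transparent; 12 /z/ blocks.
From /m/ at 14 rightward: 15 /z/ blocks.
Targets with no active source: positions 3 4 13 stay [-nasal].
[+nasal] positions on the surface: 1 6 7 8 9 10 14.

7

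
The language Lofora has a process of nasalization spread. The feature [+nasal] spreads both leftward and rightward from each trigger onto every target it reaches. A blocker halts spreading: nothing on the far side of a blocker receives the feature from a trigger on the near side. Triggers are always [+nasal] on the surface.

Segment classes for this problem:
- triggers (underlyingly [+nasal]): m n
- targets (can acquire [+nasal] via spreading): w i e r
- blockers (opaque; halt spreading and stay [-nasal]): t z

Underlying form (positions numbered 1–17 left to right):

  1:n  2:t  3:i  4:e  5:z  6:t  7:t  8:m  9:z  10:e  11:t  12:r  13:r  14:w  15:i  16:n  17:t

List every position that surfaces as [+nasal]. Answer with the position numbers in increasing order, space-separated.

1 8 12 13 14 15 16

From /n/ at 1 rightward: 2 /t/ blocks.
From /n/ at 1 leftward: word edge.
From /m/ at 8 rightward: 9 /z/ blocks.
From /m/ at 8 leftward: 7 /t/ blocks.
From /n/ at 16 rightward: 17 /t/ blocks.
From /n/ at 16 leftward: 15 /i/ → [+nasal]; 14 /w/ → [+nasal]; 13 /r/ → [+nasal]; 12 /r/ → [+nasal]; 11 /t/ blocks.
Targets with no active source: positions 3 4 10 stay [-nasal].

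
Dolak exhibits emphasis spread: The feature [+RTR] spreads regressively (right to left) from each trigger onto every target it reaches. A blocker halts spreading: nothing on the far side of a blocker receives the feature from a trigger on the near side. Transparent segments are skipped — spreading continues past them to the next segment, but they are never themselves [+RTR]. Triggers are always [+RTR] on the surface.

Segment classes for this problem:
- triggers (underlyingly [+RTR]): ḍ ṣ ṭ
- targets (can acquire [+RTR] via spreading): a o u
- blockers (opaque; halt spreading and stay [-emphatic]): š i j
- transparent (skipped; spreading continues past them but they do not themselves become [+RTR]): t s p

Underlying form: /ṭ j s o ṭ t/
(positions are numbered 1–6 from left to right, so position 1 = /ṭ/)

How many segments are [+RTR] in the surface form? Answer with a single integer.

From /ṭ/ at 1 leftward: word edge.
From /ṭ/ at 5 leftward: 4 /o/ → [+RTR]; 3 /s/ transparent; 2 /j/ blocks.
[+RTR] positions on the surface: 1 4 5.

3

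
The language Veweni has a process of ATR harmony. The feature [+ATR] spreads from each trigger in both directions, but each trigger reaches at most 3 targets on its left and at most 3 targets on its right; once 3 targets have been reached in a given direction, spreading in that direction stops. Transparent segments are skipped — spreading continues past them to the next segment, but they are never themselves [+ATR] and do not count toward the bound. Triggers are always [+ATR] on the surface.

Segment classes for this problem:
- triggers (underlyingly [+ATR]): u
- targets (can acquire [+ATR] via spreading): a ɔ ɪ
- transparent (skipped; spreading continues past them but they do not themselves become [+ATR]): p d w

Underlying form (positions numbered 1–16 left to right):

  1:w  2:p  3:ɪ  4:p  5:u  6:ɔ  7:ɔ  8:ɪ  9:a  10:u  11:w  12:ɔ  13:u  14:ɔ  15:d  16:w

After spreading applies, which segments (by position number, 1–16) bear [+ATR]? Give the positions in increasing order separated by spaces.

From /u/ at 5 rightward: 6 /ɔ/ → [+ATR]; 7 /ɔ/ → [+ATR]; 8 /ɪ/ → [+ATR]; bound reached.
From /u/ at 5 leftward: 4 /p/ transparent; 3 /ɪ/ → [+ATR]; 2 /p/ transparent; 1 /w/ transparent; word edge.
From /u/ at 10 rightward: 11 /w/ transparent; 12 /ɔ/ → [+ATR]; 13 /u/ is itself a trigger — this domain ends here.
From /u/ at 10 leftward: 9 /a/ → [+ATR]; 8 /ɪ/ → [+ATR]; 7 /ɔ/ → [+ATR]; bound reached.
From /u/ at 13 rightward: 14 /ɔ/ → [+ATR]; 15 /d/ transparent; 16 /w/ transparent; word edge.
From /u/ at 13 leftward: 12 /ɔ/ → [+ATR]; 11 /w/ transparent; 10 /u/ is itself a trigger — this domain ends here.

3 5 6 7 8 9 10 12 13 14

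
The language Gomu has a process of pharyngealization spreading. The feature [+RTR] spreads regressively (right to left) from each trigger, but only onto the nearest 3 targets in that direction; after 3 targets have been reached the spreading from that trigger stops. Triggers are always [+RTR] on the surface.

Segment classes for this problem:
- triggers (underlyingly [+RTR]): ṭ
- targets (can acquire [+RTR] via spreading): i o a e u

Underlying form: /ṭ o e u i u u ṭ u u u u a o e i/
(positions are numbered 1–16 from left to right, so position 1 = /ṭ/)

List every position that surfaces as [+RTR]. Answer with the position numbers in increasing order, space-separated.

1 5 6 7 8

From /ṭ/ at 1 leftward: word edge.
From /ṭ/ at 8 leftward: 7 /u/ → [+RTR]; 6 /u/ → [+RTR]; 5 /i/ → [+RTR]; bound reached.
Targets with no active source: positions 2 3 4 9 10 11 12 13 14 15 16 stay [-emphatic].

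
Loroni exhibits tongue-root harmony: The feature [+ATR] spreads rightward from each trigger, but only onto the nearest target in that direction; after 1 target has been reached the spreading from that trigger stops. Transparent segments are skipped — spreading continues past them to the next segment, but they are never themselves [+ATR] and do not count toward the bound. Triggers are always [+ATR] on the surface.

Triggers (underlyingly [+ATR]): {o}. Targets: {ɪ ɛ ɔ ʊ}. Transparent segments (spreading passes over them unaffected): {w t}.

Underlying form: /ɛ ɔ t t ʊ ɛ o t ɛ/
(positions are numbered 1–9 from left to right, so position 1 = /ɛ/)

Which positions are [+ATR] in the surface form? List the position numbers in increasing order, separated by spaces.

From /o/ at 7 rightward: 8 /t/ transparent; 9 /ɛ/ → [+ATR]; bound reached.
Targets with no active source: positions 1 2 5 6 stay [-ATR].

7 9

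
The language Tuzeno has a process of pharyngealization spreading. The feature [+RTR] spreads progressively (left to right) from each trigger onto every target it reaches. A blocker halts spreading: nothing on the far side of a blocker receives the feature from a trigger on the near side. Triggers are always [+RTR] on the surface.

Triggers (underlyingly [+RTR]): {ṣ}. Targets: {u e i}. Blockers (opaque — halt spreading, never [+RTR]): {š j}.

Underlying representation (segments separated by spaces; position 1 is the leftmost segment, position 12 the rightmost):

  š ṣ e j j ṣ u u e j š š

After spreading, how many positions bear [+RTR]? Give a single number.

From /ṣ/ at 2 rightward: 3 /e/ → [+RTR]; 4 /j/ blocks.
From /ṣ/ at 6 rightward: 7 /u/ → [+RTR]; 8 /u/ → [+RTR]; 9 /e/ → [+RTR]; 10 /j/ blocks.
[+RTR] positions on the surface: 2 3 6 7 8 9.

6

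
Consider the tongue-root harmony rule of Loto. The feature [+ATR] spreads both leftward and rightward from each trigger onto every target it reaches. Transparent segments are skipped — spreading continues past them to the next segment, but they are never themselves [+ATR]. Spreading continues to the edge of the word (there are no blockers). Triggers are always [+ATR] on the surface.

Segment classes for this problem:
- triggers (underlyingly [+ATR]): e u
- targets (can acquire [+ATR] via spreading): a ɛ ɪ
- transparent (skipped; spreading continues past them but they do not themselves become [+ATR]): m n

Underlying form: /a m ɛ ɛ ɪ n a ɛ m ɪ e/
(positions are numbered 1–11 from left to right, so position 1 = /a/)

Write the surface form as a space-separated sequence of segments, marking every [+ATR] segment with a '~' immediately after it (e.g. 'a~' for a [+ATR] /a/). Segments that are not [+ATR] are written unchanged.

a~ m ɛ~ ɛ~ ɪ~ n a~ ɛ~ m ɪ~ e~

From /e/ at 11 rightward: word edge.
From /e/ at 11 leftward: 10 /ɪ/ → [+ATR]; 9 /m/ transparent; 8 /ɛ/ → [+ATR]; 7 /a/ → [+ATR]; 6 /n/ transparent; 5 /ɪ/ → [+ATR]; 4 /ɛ/ → [+ATR]; 3 /ɛ/ → [+ATR]; 2 /m/ transparent; 1 /a/ → [+ATR]; word edge.
[+ATR] positions on the surface: 1 3 4 5 7 8 10 11.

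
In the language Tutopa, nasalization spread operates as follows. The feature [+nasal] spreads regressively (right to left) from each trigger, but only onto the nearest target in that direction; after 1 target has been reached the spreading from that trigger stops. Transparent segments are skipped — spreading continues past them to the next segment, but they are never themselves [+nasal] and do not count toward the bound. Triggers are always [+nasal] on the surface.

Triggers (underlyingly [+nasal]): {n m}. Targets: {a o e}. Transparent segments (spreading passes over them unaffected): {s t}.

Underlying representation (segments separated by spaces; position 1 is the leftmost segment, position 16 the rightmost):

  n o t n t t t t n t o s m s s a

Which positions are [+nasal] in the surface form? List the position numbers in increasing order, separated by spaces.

From /n/ at 1 leftward: word edge.
From /n/ at 4 leftward: 3 /t/ transparent; 2 /o/ → [+nasal]; bound reached.
From /n/ at 9 leftward: 8 /t/ transparent; 7 /t/ transparent; 6 /t/ transparent; 5 /t/ transparent; 4 /n/ is itself a trigger — this domain ends here.
From /m/ at 13 leftward: 12 /s/ transparent; 11 /o/ → [+nasal]; bound reached.
Target with no active source: position 16 stays [-nasal].

1 2 4 9 11 13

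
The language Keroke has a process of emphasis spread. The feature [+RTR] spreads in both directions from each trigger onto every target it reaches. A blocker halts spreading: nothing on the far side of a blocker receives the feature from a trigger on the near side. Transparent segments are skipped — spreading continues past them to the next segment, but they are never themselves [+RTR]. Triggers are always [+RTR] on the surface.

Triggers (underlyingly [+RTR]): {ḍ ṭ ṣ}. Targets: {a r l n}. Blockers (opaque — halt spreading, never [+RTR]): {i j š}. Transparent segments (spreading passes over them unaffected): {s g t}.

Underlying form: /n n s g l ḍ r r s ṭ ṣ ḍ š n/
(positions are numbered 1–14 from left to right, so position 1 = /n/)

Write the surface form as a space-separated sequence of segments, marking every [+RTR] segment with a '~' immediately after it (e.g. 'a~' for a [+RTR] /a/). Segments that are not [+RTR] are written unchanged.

From /ḍ/ at 6 rightward: 7 /r/ → [+RTR]; 8 /r/ → [+RTR]; 9 /s/ transparent; 10 /ṭ/ is itself a trigger — this domain ends here.
From /ḍ/ at 6 leftward: 5 /l/ → [+RTR]; 4 /g/ transparent; 3 /s/ transparent; 2 /n/ → [+RTR]; 1 /n/ → [+RTR]; word edge.
From /ṭ/ at 10 rightward: 11 /ṣ/ is itself a trigger — this domain ends here.
From /ṭ/ at 10 leftward: 9 /s/ transparent; 8 /r/ → [+RTR]; 7 /r/ → [+RTR]; 6 /ḍ/ is itself a trigger — this domain ends here.
From /ṣ/ at 11 rightward: 12 /ḍ/ is itself a trigger — this domain ends here.
From /ṣ/ at 11 leftward: 10 /ṭ/ is itself a trigger — this domain ends here.
From /ḍ/ at 12 rightward: 13 /š/ blocks.
From /ḍ/ at 12 leftward: 11 /ṣ/ is itself a trigger — this domain ends here.
Target with no active source: position 14 stays [-emphatic].
[+RTR] positions on the surface: 1 2 5 6 7 8 10 11 12.

n~ n~ s g l~ ḍ~ r~ r~ s ṭ~ ṣ~ ḍ~ š n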